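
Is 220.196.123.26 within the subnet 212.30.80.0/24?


Subnet network: 212.30.80.0
Test IP AND mask: 220.196.123.0
No, 220.196.123.26 is not in 212.30.80.0/24


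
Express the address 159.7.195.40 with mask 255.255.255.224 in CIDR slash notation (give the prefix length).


Binary: 11111111.11111111.11111111.11100000
Count leading 1s
Prefix: /27


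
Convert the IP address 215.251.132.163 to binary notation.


215 = 11010111
251 = 11111011
132 = 10000100
163 = 10100011
Binary: 11010111.11111011.10000100.10100011


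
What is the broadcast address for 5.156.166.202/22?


Network: 5.156.164.0/22
Host bits = 10
Set all host bits to 1:
Broadcast: 5.156.167.255


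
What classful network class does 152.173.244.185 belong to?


First octet: 152
Binary: 10011000
10xxxxxx -> Class B (128-191)
Class B, default mask 255.255.0.0 (/16)


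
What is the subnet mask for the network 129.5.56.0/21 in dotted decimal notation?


/21 means 21 network bits, 11 host bits
Binary: 11111111111111111111100000000000
Mask: 255.255.248.0


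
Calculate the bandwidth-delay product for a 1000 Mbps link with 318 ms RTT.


BDP = bandwidth * RTT
= 1000 Mbps * 318 ms
= 1000 * 1e6 * 318 / 1000 bits
= 318000000 bits
= 39750000 bytes
= 38818.3594 KB
BDP = 318000000 bits (39750000 bytes)


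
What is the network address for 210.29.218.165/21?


IP:   11010010.00011101.11011010.10100101
Mask: 11111111.11111111.11111000.00000000
AND operation:
Net:  11010010.00011101.11011000.00000000
Network: 210.29.216.0/21


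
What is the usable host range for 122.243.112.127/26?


Network: 122.243.112.64
Broadcast: 122.243.112.127
First usable = network + 1
Last usable = broadcast - 1
Range: 122.243.112.65 to 122.243.112.126


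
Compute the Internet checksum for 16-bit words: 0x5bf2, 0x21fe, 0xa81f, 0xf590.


Sum all words (with carry folding):
+ 0x5bf2 = 0x5bf2
+ 0x21fe = 0x7df0
+ 0xa81f = 0x2610
+ 0xf590 = 0x1ba1
One's complement: ~0x1ba1
Checksum = 0xe45e


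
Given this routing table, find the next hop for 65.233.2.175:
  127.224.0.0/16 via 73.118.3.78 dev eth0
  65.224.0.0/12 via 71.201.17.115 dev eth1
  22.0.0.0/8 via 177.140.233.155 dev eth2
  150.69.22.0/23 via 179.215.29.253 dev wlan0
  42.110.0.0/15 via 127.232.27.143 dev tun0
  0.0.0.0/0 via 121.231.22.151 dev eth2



Longest prefix match for 65.233.2.175:
  /16 127.224.0.0: no
  /12 65.224.0.0: MATCH
  /8 22.0.0.0: no
  /23 150.69.22.0: no
  /15 42.110.0.0: no
  /0 0.0.0.0: MATCH
Selected: next-hop 71.201.17.115 via eth1 (matched /12)


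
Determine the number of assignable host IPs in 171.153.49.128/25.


Host bits = 32 - 25 = 7
Total addresses = 2^7 = 128
Usable = total - 2 (network and broadcast)
Usable hosts: 126


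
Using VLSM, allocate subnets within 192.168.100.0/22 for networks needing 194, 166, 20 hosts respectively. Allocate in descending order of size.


194 hosts -> /24 (254 usable): 192.168.100.0/24
166 hosts -> /24 (254 usable): 192.168.101.0/24
20 hosts -> /27 (30 usable): 192.168.102.0/27
Allocation: 192.168.100.0/24 (194 hosts, 254 usable); 192.168.101.0/24 (166 hosts, 254 usable); 192.168.102.0/27 (20 hosts, 30 usable)


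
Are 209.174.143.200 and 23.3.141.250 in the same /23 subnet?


Mask: 255.255.254.0
209.174.143.200 AND mask = 209.174.142.0
23.3.141.250 AND mask = 23.3.140.0
No, different subnets (209.174.142.0 vs 23.3.140.0)


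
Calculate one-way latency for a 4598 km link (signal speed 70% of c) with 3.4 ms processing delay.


Speed = 0.7 * 3e5 km/s = 210000 km/s
Propagation delay = 4598 / 210000 = 0.0219 s = 21.8952 ms
Processing delay = 3.4 ms
Total one-way latency = 25.2952 ms


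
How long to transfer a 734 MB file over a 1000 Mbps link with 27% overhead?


Effective throughput = 1000 * (1 - 27/100) = 730 Mbps
File size in Mb = 734 * 8 = 5872 Mb
Time = 5872 / 730
Time = 8.0438 seconds


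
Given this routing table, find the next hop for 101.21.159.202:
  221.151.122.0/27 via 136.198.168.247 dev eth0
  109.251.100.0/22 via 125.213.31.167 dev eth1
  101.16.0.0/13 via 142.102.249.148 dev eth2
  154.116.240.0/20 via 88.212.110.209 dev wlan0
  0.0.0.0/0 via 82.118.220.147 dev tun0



Longest prefix match for 101.21.159.202:
  /27 221.151.122.0: no
  /22 109.251.100.0: no
  /13 101.16.0.0: MATCH
  /20 154.116.240.0: no
  /0 0.0.0.0: MATCH
Selected: next-hop 142.102.249.148 via eth2 (matched /13)


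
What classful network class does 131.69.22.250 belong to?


First octet: 131
Binary: 10000011
10xxxxxx -> Class B (128-191)
Class B, default mask 255.255.0.0 (/16)


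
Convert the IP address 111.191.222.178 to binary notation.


111 = 01101111
191 = 10111111
222 = 11011110
178 = 10110010
Binary: 01101111.10111111.11011110.10110010


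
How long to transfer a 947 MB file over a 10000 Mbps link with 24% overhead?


Effective throughput = 10000 * (1 - 24/100) = 7600 Mbps
File size in Mb = 947 * 8 = 7576 Mb
Time = 7576 / 7600
Time = 0.9968 seconds


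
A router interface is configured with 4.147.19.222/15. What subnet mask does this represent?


/15 means 15 network bits, 17 host bits
Binary: 11111111111111100000000000000000
Mask: 255.254.0.0


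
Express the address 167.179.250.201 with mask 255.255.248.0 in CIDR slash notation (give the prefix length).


Binary: 11111111.11111111.11111000.00000000
Count leading 1s
Prefix: /21


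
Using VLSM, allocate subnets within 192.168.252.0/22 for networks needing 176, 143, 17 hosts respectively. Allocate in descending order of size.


176 hosts -> /24 (254 usable): 192.168.252.0/24
143 hosts -> /24 (254 usable): 192.168.253.0/24
17 hosts -> /27 (30 usable): 192.168.254.0/27
Allocation: 192.168.252.0/24 (176 hosts, 254 usable); 192.168.253.0/24 (143 hosts, 254 usable); 192.168.254.0/27 (17 hosts, 30 usable)


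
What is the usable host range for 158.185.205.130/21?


Network: 158.185.200.0
Broadcast: 158.185.207.255
First usable = network + 1
Last usable = broadcast - 1
Range: 158.185.200.1 to 158.185.207.254


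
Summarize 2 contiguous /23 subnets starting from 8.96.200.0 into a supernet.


Original prefix: /23
Number of subnets: 2 = 2^1
New prefix = 23 - 1 = 22
Supernet: 8.96.200.0/22


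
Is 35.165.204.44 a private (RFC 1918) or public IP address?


RFC 1918 private ranges:
  10.0.0.0/8 (10.0.0.0 - 10.255.255.255)
  172.16.0.0/12 (172.16.0.0 - 172.31.255.255)
  192.168.0.0/16 (192.168.0.0 - 192.168.255.255)
Public (not in any RFC 1918 range)


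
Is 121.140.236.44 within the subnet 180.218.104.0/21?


Subnet network: 180.218.104.0
Test IP AND mask: 121.140.232.0
No, 121.140.236.44 is not in 180.218.104.0/21


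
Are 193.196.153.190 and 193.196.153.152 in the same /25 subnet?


Mask: 255.255.255.128
193.196.153.190 AND mask = 193.196.153.128
193.196.153.152 AND mask = 193.196.153.128
Yes, same subnet (193.196.153.128)


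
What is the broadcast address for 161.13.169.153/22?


Network: 161.13.168.0/22
Host bits = 10
Set all host bits to 1:
Broadcast: 161.13.171.255


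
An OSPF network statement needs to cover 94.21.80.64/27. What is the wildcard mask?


Subnet mask: 255.255.255.224
Wildcard = 255.255.255.255 - subnet mask
255 - 255 = 0
255 - 255 = 0
255 - 255 = 0
255 - 224 = 31
Wildcard: 0.0.0.31


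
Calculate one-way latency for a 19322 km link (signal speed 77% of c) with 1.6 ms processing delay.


Speed = 0.77 * 3e5 km/s = 231000 km/s
Propagation delay = 19322 / 231000 = 0.0836 s = 83.645 ms
Processing delay = 1.6 ms
Total one-way latency = 85.245 ms


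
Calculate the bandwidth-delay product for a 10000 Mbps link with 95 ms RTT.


BDP = bandwidth * RTT
= 10000 Mbps * 95 ms
= 10000 * 1e6 * 95 / 1000 bits
= 950000000 bits
= 118750000 bytes
= 115966.7969 KB
BDP = 950000000 bits (118750000 bytes)


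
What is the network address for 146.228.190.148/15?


IP:   10010010.11100100.10111110.10010100
Mask: 11111111.11111110.00000000.00000000
AND operation:
Net:  10010010.11100100.00000000.00000000
Network: 146.228.0.0/15


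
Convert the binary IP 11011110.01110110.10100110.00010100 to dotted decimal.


11011110 = 222
01110110 = 118
10100110 = 166
00010100 = 20
IP: 222.118.166.20


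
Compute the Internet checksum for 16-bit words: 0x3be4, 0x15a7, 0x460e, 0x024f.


Sum all words (with carry folding):
+ 0x3be4 = 0x3be4
+ 0x15a7 = 0x518b
+ 0x460e = 0x9799
+ 0x024f = 0x99e8
One's complement: ~0x99e8
Checksum = 0x6617


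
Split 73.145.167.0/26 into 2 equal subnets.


New prefix = 26 + 1 = 27
Each subnet has 32 addresses
  73.145.167.0/27
  73.145.167.32/27
Subnets: 73.145.167.0/27, 73.145.167.32/27


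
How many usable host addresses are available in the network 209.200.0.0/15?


Host bits = 32 - 15 = 17
Total addresses = 2^17 = 131072
Usable = total - 2 (network and broadcast)
Usable hosts: 131070


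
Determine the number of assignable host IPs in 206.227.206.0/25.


Host bits = 32 - 25 = 7
Total addresses = 2^7 = 128
Usable = total - 2 (network and broadcast)
Usable hosts: 126


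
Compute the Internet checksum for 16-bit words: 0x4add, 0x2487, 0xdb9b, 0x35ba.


Sum all words (with carry folding):
+ 0x4add = 0x4add
+ 0x2487 = 0x6f64
+ 0xdb9b = 0x4b00
+ 0x35ba = 0x80ba
One's complement: ~0x80ba
Checksum = 0x7f45


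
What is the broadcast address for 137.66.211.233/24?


Network: 137.66.211.0/24
Host bits = 8
Set all host bits to 1:
Broadcast: 137.66.211.255


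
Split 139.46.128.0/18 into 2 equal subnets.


New prefix = 18 + 1 = 19
Each subnet has 8192 addresses
  139.46.128.0/19
  139.46.160.0/19
Subnets: 139.46.128.0/19, 139.46.160.0/19


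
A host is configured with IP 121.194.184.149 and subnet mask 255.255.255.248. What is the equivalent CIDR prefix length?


Binary: 11111111.11111111.11111111.11111000
Count leading 1s
Prefix: /29


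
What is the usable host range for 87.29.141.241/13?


Network: 87.24.0.0
Broadcast: 87.31.255.255
First usable = network + 1
Last usable = broadcast - 1
Range: 87.24.0.1 to 87.31.255.254


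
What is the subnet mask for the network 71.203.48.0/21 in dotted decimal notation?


/21 means 21 network bits, 11 host bits
Binary: 11111111111111111111100000000000
Mask: 255.255.248.0


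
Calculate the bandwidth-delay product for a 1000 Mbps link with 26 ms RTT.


BDP = bandwidth * RTT
= 1000 Mbps * 26 ms
= 1000 * 1e6 * 26 / 1000 bits
= 26000000 bits
= 3250000 bytes
= 3173.8281 KB
BDP = 26000000 bits (3250000 bytes)


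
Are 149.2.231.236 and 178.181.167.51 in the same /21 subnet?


Mask: 255.255.248.0
149.2.231.236 AND mask = 149.2.224.0
178.181.167.51 AND mask = 178.181.160.0
No, different subnets (149.2.224.0 vs 178.181.160.0)


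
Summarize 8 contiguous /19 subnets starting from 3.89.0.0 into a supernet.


Original prefix: /19
Number of subnets: 8 = 2^3
New prefix = 19 - 3 = 16
Supernet: 3.89.0.0/16


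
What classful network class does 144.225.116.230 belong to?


First octet: 144
Binary: 10010000
10xxxxxx -> Class B (128-191)
Class B, default mask 255.255.0.0 (/16)


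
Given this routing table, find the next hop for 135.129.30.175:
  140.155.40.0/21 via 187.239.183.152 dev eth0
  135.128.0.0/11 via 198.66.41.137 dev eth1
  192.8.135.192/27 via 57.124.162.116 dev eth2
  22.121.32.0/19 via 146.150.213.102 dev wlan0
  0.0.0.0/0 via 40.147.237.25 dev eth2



Longest prefix match for 135.129.30.175:
  /21 140.155.40.0: no
  /11 135.128.0.0: MATCH
  /27 192.8.135.192: no
  /19 22.121.32.0: no
  /0 0.0.0.0: MATCH
Selected: next-hop 198.66.41.137 via eth1 (matched /11)


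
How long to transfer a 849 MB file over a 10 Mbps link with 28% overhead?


Effective throughput = 10 * (1 - 28/100) = 7.2 Mbps
File size in Mb = 849 * 8 = 6792 Mb
Time = 6792 / 7.2
Time = 943.3333 seconds


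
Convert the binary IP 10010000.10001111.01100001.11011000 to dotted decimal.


10010000 = 144
10001111 = 143
01100001 = 97
11011000 = 216
IP: 144.143.97.216


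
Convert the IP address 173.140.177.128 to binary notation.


173 = 10101101
140 = 10001100
177 = 10110001
128 = 10000000
Binary: 10101101.10001100.10110001.10000000


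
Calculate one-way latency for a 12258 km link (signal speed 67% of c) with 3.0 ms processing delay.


Speed = 0.67 * 3e5 km/s = 201000 km/s
Propagation delay = 12258 / 201000 = 0.061 s = 60.9851 ms
Processing delay = 3.0 ms
Total one-way latency = 63.9851 ms


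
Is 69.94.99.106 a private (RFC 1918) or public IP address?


RFC 1918 private ranges:
  10.0.0.0/8 (10.0.0.0 - 10.255.255.255)
  172.16.0.0/12 (172.16.0.0 - 172.31.255.255)
  192.168.0.0/16 (192.168.0.0 - 192.168.255.255)
Public (not in any RFC 1918 range)


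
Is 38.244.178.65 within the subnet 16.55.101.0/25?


Subnet network: 16.55.101.0
Test IP AND mask: 38.244.178.0
No, 38.244.178.65 is not in 16.55.101.0/25


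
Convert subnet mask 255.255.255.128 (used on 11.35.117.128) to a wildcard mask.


Subnet mask: 255.255.255.128
Wildcard = 255.255.255.255 - subnet mask
255 - 255 = 0
255 - 255 = 0
255 - 255 = 0
255 - 128 = 127
Wildcard: 0.0.0.127


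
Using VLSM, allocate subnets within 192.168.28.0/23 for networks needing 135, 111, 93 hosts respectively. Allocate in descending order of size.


135 hosts -> /24 (254 usable): 192.168.28.0/24
111 hosts -> /25 (126 usable): 192.168.29.0/25
93 hosts -> /25 (126 usable): 192.168.29.128/25
Allocation: 192.168.28.0/24 (135 hosts, 254 usable); 192.168.29.0/25 (111 hosts, 126 usable); 192.168.29.128/25 (93 hosts, 126 usable)


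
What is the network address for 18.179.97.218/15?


IP:   00010010.10110011.01100001.11011010
Mask: 11111111.11111110.00000000.00000000
AND operation:
Net:  00010010.10110010.00000000.00000000
Network: 18.178.0.0/15


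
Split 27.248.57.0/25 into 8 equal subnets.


New prefix = 25 + 3 = 28
Each subnet has 16 addresses
  27.248.57.0/28
  27.248.57.16/28
  27.248.57.32/28
  27.248.57.48/28
  27.248.57.64/28
  27.248.57.80/28
  27.248.57.96/28
  27.248.57.112/28
Subnets: 27.248.57.0/28, 27.248.57.16/28, 27.248.57.32/28, 27.248.57.48/28, 27.248.57.64/28, 27.248.57.80/28, 27.248.57.96/28, 27.248.57.112/28


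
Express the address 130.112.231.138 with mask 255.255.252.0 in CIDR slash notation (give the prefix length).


Binary: 11111111.11111111.11111100.00000000
Count leading 1s
Prefix: /22


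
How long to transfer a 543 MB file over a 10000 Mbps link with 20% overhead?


Effective throughput = 10000 * (1 - 20/100) = 8000 Mbps
File size in Mb = 543 * 8 = 4344 Mb
Time = 4344 / 8000
Time = 0.543 seconds


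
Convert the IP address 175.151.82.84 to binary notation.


175 = 10101111
151 = 10010111
82 = 01010010
84 = 01010100
Binary: 10101111.10010111.01010010.01010100


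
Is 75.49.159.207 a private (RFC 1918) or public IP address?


RFC 1918 private ranges:
  10.0.0.0/8 (10.0.0.0 - 10.255.255.255)
  172.16.0.0/12 (172.16.0.0 - 172.31.255.255)
  192.168.0.0/16 (192.168.0.0 - 192.168.255.255)
Public (not in any RFC 1918 range)


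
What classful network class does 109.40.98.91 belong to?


First octet: 109
Binary: 01101101
0xxxxxxx -> Class A (1-126)
Class A, default mask 255.0.0.0 (/8)


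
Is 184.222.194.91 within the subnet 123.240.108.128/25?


Subnet network: 123.240.108.128
Test IP AND mask: 184.222.194.0
No, 184.222.194.91 is not in 123.240.108.128/25


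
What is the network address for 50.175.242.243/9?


IP:   00110010.10101111.11110010.11110011
Mask: 11111111.10000000.00000000.00000000
AND operation:
Net:  00110010.10000000.00000000.00000000
Network: 50.128.0.0/9


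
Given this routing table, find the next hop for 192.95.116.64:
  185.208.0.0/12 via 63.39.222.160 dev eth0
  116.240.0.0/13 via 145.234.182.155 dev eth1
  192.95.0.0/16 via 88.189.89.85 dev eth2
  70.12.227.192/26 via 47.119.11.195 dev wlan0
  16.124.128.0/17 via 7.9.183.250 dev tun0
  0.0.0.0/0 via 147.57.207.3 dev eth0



Longest prefix match for 192.95.116.64:
  /12 185.208.0.0: no
  /13 116.240.0.0: no
  /16 192.95.0.0: MATCH
  /26 70.12.227.192: no
  /17 16.124.128.0: no
  /0 0.0.0.0: MATCH
Selected: next-hop 88.189.89.85 via eth2 (matched /16)


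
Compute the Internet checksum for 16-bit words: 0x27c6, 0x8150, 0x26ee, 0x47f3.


Sum all words (with carry folding):
+ 0x27c6 = 0x27c6
+ 0x8150 = 0xa916
+ 0x26ee = 0xd004
+ 0x47f3 = 0x17f8
One's complement: ~0x17f8
Checksum = 0xe807


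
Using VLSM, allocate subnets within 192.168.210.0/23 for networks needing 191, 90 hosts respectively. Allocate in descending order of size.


191 hosts -> /24 (254 usable): 192.168.210.0/24
90 hosts -> /25 (126 usable): 192.168.211.0/25
Allocation: 192.168.210.0/24 (191 hosts, 254 usable); 192.168.211.0/25 (90 hosts, 126 usable)


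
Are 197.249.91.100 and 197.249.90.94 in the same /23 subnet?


Mask: 255.255.254.0
197.249.91.100 AND mask = 197.249.90.0
197.249.90.94 AND mask = 197.249.90.0
Yes, same subnet (197.249.90.0)


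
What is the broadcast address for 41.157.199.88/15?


Network: 41.156.0.0/15
Host bits = 17
Set all host bits to 1:
Broadcast: 41.157.255.255


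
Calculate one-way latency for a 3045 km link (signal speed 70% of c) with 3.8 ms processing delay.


Speed = 0.7 * 3e5 km/s = 210000 km/s
Propagation delay = 3045 / 210000 = 0.0145 s = 14.5 ms
Processing delay = 3.8 ms
Total one-way latency = 18.3 ms


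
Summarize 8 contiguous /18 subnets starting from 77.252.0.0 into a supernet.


Original prefix: /18
Number of subnets: 8 = 2^3
New prefix = 18 - 3 = 15
Supernet: 77.252.0.0/15


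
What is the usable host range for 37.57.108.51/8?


Network: 37.0.0.0
Broadcast: 37.255.255.255
First usable = network + 1
Last usable = broadcast - 1
Range: 37.0.0.1 to 37.255.255.254


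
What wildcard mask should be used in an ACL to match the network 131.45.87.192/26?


Subnet mask: 255.255.255.192
Wildcard = 255.255.255.255 - subnet mask
255 - 255 = 0
255 - 255 = 0
255 - 255 = 0
255 - 192 = 63
Wildcard: 0.0.0.63


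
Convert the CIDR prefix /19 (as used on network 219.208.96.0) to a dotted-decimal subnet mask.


/19 means 19 network bits, 13 host bits
Binary: 11111111111111111110000000000000
Mask: 255.255.224.0


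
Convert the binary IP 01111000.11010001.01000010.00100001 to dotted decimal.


01111000 = 120
11010001 = 209
01000010 = 66
00100001 = 33
IP: 120.209.66.33


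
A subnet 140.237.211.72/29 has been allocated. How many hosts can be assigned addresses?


Host bits = 32 - 29 = 3
Total addresses = 2^3 = 8
Usable = total - 2 (network and broadcast)
Usable hosts: 6


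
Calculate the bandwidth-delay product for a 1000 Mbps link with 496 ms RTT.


BDP = bandwidth * RTT
= 1000 Mbps * 496 ms
= 1000 * 1e6 * 496 / 1000 bits
= 496000000 bits
= 62000000 bytes
= 60546.875 KB
BDP = 496000000 bits (62000000 bytes)


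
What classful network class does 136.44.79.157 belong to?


First octet: 136
Binary: 10001000
10xxxxxx -> Class B (128-191)
Class B, default mask 255.255.0.0 (/16)


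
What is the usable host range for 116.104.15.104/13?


Network: 116.104.0.0
Broadcast: 116.111.255.255
First usable = network + 1
Last usable = broadcast - 1
Range: 116.104.0.1 to 116.111.255.254


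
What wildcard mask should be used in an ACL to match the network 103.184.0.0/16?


Subnet mask: 255.255.0.0
Wildcard = 255.255.255.255 - subnet mask
255 - 255 = 0
255 - 255 = 0
255 - 0 = 255
255 - 0 = 255
Wildcard: 0.0.255.255


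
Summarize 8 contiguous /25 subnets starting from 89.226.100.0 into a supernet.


Original prefix: /25
Number of subnets: 8 = 2^3
New prefix = 25 - 3 = 22
Supernet: 89.226.100.0/22


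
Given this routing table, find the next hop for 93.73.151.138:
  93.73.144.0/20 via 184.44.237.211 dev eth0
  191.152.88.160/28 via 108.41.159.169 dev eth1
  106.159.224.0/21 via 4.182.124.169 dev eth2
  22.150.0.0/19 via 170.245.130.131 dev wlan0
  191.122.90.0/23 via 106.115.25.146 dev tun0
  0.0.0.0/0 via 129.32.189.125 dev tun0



Longest prefix match for 93.73.151.138:
  /20 93.73.144.0: MATCH
  /28 191.152.88.160: no
  /21 106.159.224.0: no
  /19 22.150.0.0: no
  /23 191.122.90.0: no
  /0 0.0.0.0: MATCH
Selected: next-hop 184.44.237.211 via eth0 (matched /20)


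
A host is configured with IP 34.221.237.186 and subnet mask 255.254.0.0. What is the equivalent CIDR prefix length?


Binary: 11111111.11111110.00000000.00000000
Count leading 1s
Prefix: /15


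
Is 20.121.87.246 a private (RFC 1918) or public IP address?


RFC 1918 private ranges:
  10.0.0.0/8 (10.0.0.0 - 10.255.255.255)
  172.16.0.0/12 (172.16.0.0 - 172.31.255.255)
  192.168.0.0/16 (192.168.0.0 - 192.168.255.255)
Public (not in any RFC 1918 range)


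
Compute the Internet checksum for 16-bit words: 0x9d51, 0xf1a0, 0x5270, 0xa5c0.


Sum all words (with carry folding):
+ 0x9d51 = 0x9d51
+ 0xf1a0 = 0x8ef2
+ 0x5270 = 0xe162
+ 0xa5c0 = 0x8723
One's complement: ~0x8723
Checksum = 0x78dc


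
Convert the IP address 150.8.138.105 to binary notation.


150 = 10010110
8 = 00001000
138 = 10001010
105 = 01101001
Binary: 10010110.00001000.10001010.01101001


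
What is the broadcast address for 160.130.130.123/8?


Network: 160.0.0.0/8
Host bits = 24
Set all host bits to 1:
Broadcast: 160.255.255.255


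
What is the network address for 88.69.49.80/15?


IP:   01011000.01000101.00110001.01010000
Mask: 11111111.11111110.00000000.00000000
AND operation:
Net:  01011000.01000100.00000000.00000000
Network: 88.68.0.0/15


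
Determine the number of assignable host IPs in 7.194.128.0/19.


Host bits = 32 - 19 = 13
Total addresses = 2^13 = 8192
Usable = total - 2 (network and broadcast)
Usable hosts: 8190


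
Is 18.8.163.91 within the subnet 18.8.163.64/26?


Subnet network: 18.8.163.64
Test IP AND mask: 18.8.163.64
Yes, 18.8.163.91 is in 18.8.163.64/26


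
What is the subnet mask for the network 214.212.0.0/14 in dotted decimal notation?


/14 means 14 network bits, 18 host bits
Binary: 11111111111111000000000000000000
Mask: 255.252.0.0


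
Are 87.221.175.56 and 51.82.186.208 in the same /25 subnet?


Mask: 255.255.255.128
87.221.175.56 AND mask = 87.221.175.0
51.82.186.208 AND mask = 51.82.186.128
No, different subnets (87.221.175.0 vs 51.82.186.128)


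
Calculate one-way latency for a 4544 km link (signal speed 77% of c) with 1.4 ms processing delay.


Speed = 0.77 * 3e5 km/s = 231000 km/s
Propagation delay = 4544 / 231000 = 0.0197 s = 19.671 ms
Processing delay = 1.4 ms
Total one-way latency = 21.071 ms


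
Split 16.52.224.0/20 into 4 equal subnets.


New prefix = 20 + 2 = 22
Each subnet has 1024 addresses
  16.52.224.0/22
  16.52.228.0/22
  16.52.232.0/22
  16.52.236.0/22
Subnets: 16.52.224.0/22, 16.52.228.0/22, 16.52.232.0/22, 16.52.236.0/22


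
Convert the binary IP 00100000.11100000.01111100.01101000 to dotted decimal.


00100000 = 32
11100000 = 224
01111100 = 124
01101000 = 104
IP: 32.224.124.104


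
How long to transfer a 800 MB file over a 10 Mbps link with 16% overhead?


Effective throughput = 10 * (1 - 16/100) = 8.4 Mbps
File size in Mb = 800 * 8 = 6400 Mb
Time = 6400 / 8.4
Time = 761.9048 seconds


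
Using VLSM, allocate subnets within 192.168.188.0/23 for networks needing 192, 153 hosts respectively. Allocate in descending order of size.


192 hosts -> /24 (254 usable): 192.168.188.0/24
153 hosts -> /24 (254 usable): 192.168.189.0/24
Allocation: 192.168.188.0/24 (192 hosts, 254 usable); 192.168.189.0/24 (153 hosts, 254 usable)


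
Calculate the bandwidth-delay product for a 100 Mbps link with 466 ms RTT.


BDP = bandwidth * RTT
= 100 Mbps * 466 ms
= 100 * 1e6 * 466 / 1000 bits
= 46600000 bits
= 5825000 bytes
= 5688.4766 KB
BDP = 46600000 bits (5825000 bytes)


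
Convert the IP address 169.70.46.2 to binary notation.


169 = 10101001
70 = 01000110
46 = 00101110
2 = 00000010
Binary: 10101001.01000110.00101110.00000010


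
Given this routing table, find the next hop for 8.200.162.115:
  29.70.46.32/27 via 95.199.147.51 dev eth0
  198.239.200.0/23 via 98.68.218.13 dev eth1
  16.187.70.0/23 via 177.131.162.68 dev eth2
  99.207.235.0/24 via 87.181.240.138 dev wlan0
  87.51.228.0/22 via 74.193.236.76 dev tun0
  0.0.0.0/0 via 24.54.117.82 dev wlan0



Longest prefix match for 8.200.162.115:
  /27 29.70.46.32: no
  /23 198.239.200.0: no
  /23 16.187.70.0: no
  /24 99.207.235.0: no
  /22 87.51.228.0: no
  /0 0.0.0.0: MATCH
Selected: next-hop 24.54.117.82 via wlan0 (matched /0)


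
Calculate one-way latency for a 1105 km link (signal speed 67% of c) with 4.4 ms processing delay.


Speed = 0.67 * 3e5 km/s = 201000 km/s
Propagation delay = 1105 / 201000 = 0.0055 s = 5.4975 ms
Processing delay = 4.4 ms
Total one-way latency = 9.8975 ms


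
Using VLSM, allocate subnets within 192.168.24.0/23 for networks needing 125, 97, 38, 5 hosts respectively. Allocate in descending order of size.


125 hosts -> /25 (126 usable): 192.168.24.0/25
97 hosts -> /25 (126 usable): 192.168.24.128/25
38 hosts -> /26 (62 usable): 192.168.25.0/26
5 hosts -> /29 (6 usable): 192.168.25.64/29
Allocation: 192.168.24.0/25 (125 hosts, 126 usable); 192.168.24.128/25 (97 hosts, 126 usable); 192.168.25.0/26 (38 hosts, 62 usable); 192.168.25.64/29 (5 hosts, 6 usable)


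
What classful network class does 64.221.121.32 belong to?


First octet: 64
Binary: 01000000
0xxxxxxx -> Class A (1-126)
Class A, default mask 255.0.0.0 (/8)


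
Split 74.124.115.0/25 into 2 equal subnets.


New prefix = 25 + 1 = 26
Each subnet has 64 addresses
  74.124.115.0/26
  74.124.115.64/26
Subnets: 74.124.115.0/26, 74.124.115.64/26


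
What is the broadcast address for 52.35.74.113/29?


Network: 52.35.74.112/29
Host bits = 3
Set all host bits to 1:
Broadcast: 52.35.74.119


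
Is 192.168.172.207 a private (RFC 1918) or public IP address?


RFC 1918 private ranges:
  10.0.0.0/8 (10.0.0.0 - 10.255.255.255)
  172.16.0.0/12 (172.16.0.0 - 172.31.255.255)
  192.168.0.0/16 (192.168.0.0 - 192.168.255.255)
Private (in 192.168.0.0/16)


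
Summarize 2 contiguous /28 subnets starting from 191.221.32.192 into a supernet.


Original prefix: /28
Number of subnets: 2 = 2^1
New prefix = 28 - 1 = 27
Supernet: 191.221.32.192/27


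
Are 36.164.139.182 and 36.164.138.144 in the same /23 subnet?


Mask: 255.255.254.0
36.164.139.182 AND mask = 36.164.138.0
36.164.138.144 AND mask = 36.164.138.0
Yes, same subnet (36.164.138.0)


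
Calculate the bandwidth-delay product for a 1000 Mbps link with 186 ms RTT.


BDP = bandwidth * RTT
= 1000 Mbps * 186 ms
= 1000 * 1e6 * 186 / 1000 bits
= 186000000 bits
= 23250000 bytes
= 22705.0781 KB
BDP = 186000000 bits (23250000 bytes)


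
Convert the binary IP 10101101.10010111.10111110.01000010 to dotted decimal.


10101101 = 173
10010111 = 151
10111110 = 190
01000010 = 66
IP: 173.151.190.66


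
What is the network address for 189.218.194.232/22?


IP:   10111101.11011010.11000010.11101000
Mask: 11111111.11111111.11111100.00000000
AND operation:
Net:  10111101.11011010.11000000.00000000
Network: 189.218.192.0/22


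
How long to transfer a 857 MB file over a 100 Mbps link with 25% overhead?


Effective throughput = 100 * (1 - 25/100) = 75 Mbps
File size in Mb = 857 * 8 = 6856 Mb
Time = 6856 / 75
Time = 91.4133 seconds


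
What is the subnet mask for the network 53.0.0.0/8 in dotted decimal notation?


/8 means 8 network bits, 24 host bits
Binary: 11111111000000000000000000000000
Mask: 255.0.0.0


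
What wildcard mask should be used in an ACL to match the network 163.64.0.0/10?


Subnet mask: 255.192.0.0
Wildcard = 255.255.255.255 - subnet mask
255 - 255 = 0
255 - 192 = 63
255 - 0 = 255
255 - 0 = 255
Wildcard: 0.63.255.255


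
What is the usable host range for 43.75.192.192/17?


Network: 43.75.128.0
Broadcast: 43.75.255.255
First usable = network + 1
Last usable = broadcast - 1
Range: 43.75.128.1 to 43.75.255.254


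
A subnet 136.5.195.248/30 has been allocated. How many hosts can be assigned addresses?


Host bits = 32 - 30 = 2
Total addresses = 2^2 = 4
Usable = total - 2 (network and broadcast)
Usable hosts: 2


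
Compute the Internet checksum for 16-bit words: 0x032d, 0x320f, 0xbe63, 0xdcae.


Sum all words (with carry folding):
+ 0x032d = 0x032d
+ 0x320f = 0x353c
+ 0xbe63 = 0xf39f
+ 0xdcae = 0xd04e
One's complement: ~0xd04e
Checksum = 0x2fb1


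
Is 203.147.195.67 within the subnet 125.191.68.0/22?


Subnet network: 125.191.68.0
Test IP AND mask: 203.147.192.0
No, 203.147.195.67 is not in 125.191.68.0/22


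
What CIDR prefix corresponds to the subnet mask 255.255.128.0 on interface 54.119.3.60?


Binary: 11111111.11111111.10000000.00000000
Count leading 1s
Prefix: /17


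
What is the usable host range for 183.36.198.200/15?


Network: 183.36.0.0
Broadcast: 183.37.255.255
First usable = network + 1
Last usable = broadcast - 1
Range: 183.36.0.1 to 183.37.255.254


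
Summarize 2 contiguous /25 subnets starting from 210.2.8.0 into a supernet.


Original prefix: /25
Number of subnets: 2 = 2^1
New prefix = 25 - 1 = 24
Supernet: 210.2.8.0/24


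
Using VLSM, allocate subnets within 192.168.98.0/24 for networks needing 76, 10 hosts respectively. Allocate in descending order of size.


76 hosts -> /25 (126 usable): 192.168.98.0/25
10 hosts -> /28 (14 usable): 192.168.98.128/28
Allocation: 192.168.98.0/25 (76 hosts, 126 usable); 192.168.98.128/28 (10 hosts, 14 usable)


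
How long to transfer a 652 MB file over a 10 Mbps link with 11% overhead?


Effective throughput = 10 * (1 - 11/100) = 8.9 Mbps
File size in Mb = 652 * 8 = 5216 Mb
Time = 5216 / 8.9
Time = 586.0674 seconds


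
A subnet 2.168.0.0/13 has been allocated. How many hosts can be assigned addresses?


Host bits = 32 - 13 = 19
Total addresses = 2^19 = 524288
Usable = total - 2 (network and broadcast)
Usable hosts: 524286


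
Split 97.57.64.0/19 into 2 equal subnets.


New prefix = 19 + 1 = 20
Each subnet has 4096 addresses
  97.57.64.0/20
  97.57.80.0/20
Subnets: 97.57.64.0/20, 97.57.80.0/20


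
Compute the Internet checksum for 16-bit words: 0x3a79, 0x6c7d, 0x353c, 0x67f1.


Sum all words (with carry folding):
+ 0x3a79 = 0x3a79
+ 0x6c7d = 0xa6f6
+ 0x353c = 0xdc32
+ 0x67f1 = 0x4424
One's complement: ~0x4424
Checksum = 0xbbdb


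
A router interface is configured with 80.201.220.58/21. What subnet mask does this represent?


/21 means 21 network bits, 11 host bits
Binary: 11111111111111111111100000000000
Mask: 255.255.248.0


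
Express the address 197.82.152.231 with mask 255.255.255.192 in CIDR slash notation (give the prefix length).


Binary: 11111111.11111111.11111111.11000000
Count leading 1s
Prefix: /26


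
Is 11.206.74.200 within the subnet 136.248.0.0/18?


Subnet network: 136.248.0.0
Test IP AND mask: 11.206.64.0
No, 11.206.74.200 is not in 136.248.0.0/18


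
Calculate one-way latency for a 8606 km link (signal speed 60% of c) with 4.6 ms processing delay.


Speed = 0.6 * 3e5 km/s = 180000 km/s
Propagation delay = 8606 / 180000 = 0.0478 s = 47.8111 ms
Processing delay = 4.6 ms
Total one-way latency = 52.4111 ms


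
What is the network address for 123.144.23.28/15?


IP:   01111011.10010000.00010111.00011100
Mask: 11111111.11111110.00000000.00000000
AND operation:
Net:  01111011.10010000.00000000.00000000
Network: 123.144.0.0/15


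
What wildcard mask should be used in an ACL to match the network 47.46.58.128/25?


Subnet mask: 255.255.255.128
Wildcard = 255.255.255.255 - subnet mask
255 - 255 = 0
255 - 255 = 0
255 - 255 = 0
255 - 128 = 127
Wildcard: 0.0.0.127


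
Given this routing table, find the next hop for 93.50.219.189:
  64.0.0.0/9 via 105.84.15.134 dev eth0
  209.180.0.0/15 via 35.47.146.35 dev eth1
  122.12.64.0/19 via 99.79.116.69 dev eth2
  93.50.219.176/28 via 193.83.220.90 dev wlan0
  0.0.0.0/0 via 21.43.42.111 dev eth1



Longest prefix match for 93.50.219.189:
  /9 64.0.0.0: no
  /15 209.180.0.0: no
  /19 122.12.64.0: no
  /28 93.50.219.176: MATCH
  /0 0.0.0.0: MATCH
Selected: next-hop 193.83.220.90 via wlan0 (matched /28)


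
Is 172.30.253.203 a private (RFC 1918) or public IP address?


RFC 1918 private ranges:
  10.0.0.0/8 (10.0.0.0 - 10.255.255.255)
  172.16.0.0/12 (172.16.0.0 - 172.31.255.255)
  192.168.0.0/16 (192.168.0.0 - 192.168.255.255)
Private (in 172.16.0.0/12)


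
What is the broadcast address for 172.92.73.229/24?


Network: 172.92.73.0/24
Host bits = 8
Set all host bits to 1:
Broadcast: 172.92.73.255


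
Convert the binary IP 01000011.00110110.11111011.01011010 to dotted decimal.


01000011 = 67
00110110 = 54
11111011 = 251
01011010 = 90
IP: 67.54.251.90


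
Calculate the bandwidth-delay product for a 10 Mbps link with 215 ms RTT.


BDP = bandwidth * RTT
= 10 Mbps * 215 ms
= 10 * 1e6 * 215 / 1000 bits
= 2150000 bits
= 268750 bytes
= 262.4512 KB
BDP = 2150000 bits (268750 bytes)


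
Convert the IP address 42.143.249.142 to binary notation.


42 = 00101010
143 = 10001111
249 = 11111001
142 = 10001110
Binary: 00101010.10001111.11111001.10001110


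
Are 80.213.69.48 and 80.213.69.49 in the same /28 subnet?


Mask: 255.255.255.240
80.213.69.48 AND mask = 80.213.69.48
80.213.69.49 AND mask = 80.213.69.48
Yes, same subnet (80.213.69.48)


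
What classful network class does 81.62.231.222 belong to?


First octet: 81
Binary: 01010001
0xxxxxxx -> Class A (1-126)
Class A, default mask 255.0.0.0 (/8)


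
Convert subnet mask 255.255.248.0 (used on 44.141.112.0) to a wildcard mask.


Subnet mask: 255.255.248.0
Wildcard = 255.255.255.255 - subnet mask
255 - 255 = 0
255 - 255 = 0
255 - 248 = 7
255 - 0 = 255
Wildcard: 0.0.7.255


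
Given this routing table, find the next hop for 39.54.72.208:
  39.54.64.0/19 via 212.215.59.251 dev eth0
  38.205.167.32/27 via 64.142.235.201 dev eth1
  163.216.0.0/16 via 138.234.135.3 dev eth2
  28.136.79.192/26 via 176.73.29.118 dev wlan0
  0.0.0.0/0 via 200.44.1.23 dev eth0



Longest prefix match for 39.54.72.208:
  /19 39.54.64.0: MATCH
  /27 38.205.167.32: no
  /16 163.216.0.0: no
  /26 28.136.79.192: no
  /0 0.0.0.0: MATCH
Selected: next-hop 212.215.59.251 via eth0 (matched /19)


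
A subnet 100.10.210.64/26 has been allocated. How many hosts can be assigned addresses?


Host bits = 32 - 26 = 6
Total addresses = 2^6 = 64
Usable = total - 2 (network and broadcast)
Usable hosts: 62


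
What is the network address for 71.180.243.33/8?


IP:   01000111.10110100.11110011.00100001
Mask: 11111111.00000000.00000000.00000000
AND operation:
Net:  01000111.00000000.00000000.00000000
Network: 71.0.0.0/8


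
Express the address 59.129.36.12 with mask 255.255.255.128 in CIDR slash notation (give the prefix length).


Binary: 11111111.11111111.11111111.10000000
Count leading 1s
Prefix: /25


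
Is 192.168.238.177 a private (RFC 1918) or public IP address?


RFC 1918 private ranges:
  10.0.0.0/8 (10.0.0.0 - 10.255.255.255)
  172.16.0.0/12 (172.16.0.0 - 172.31.255.255)
  192.168.0.0/16 (192.168.0.0 - 192.168.255.255)
Private (in 192.168.0.0/16)


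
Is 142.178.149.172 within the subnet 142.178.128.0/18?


Subnet network: 142.178.128.0
Test IP AND mask: 142.178.128.0
Yes, 142.178.149.172 is in 142.178.128.0/18


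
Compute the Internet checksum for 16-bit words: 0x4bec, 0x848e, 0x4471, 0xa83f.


Sum all words (with carry folding):
+ 0x4bec = 0x4bec
+ 0x848e = 0xd07a
+ 0x4471 = 0x14ec
+ 0xa83f = 0xbd2b
One's complement: ~0xbd2b
Checksum = 0x42d4


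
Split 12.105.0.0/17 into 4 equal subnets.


New prefix = 17 + 2 = 19
Each subnet has 8192 addresses
  12.105.0.0/19
  12.105.32.0/19
  12.105.64.0/19
  12.105.96.0/19
Subnets: 12.105.0.0/19, 12.105.32.0/19, 12.105.64.0/19, 12.105.96.0/19


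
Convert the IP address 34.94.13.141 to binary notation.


34 = 00100010
94 = 01011110
13 = 00001101
141 = 10001101
Binary: 00100010.01011110.00001101.10001101


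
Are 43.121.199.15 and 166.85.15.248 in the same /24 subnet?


Mask: 255.255.255.0
43.121.199.15 AND mask = 43.121.199.0
166.85.15.248 AND mask = 166.85.15.0
No, different subnets (43.121.199.0 vs 166.85.15.0)


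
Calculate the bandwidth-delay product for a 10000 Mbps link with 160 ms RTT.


BDP = bandwidth * RTT
= 10000 Mbps * 160 ms
= 10000 * 1e6 * 160 / 1000 bits
= 1600000000 bits
= 200000000 bytes
= 195312.5 KB
BDP = 1600000000 bits (200000000 bytes)


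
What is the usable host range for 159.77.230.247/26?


Network: 159.77.230.192
Broadcast: 159.77.230.255
First usable = network + 1
Last usable = broadcast - 1
Range: 159.77.230.193 to 159.77.230.254


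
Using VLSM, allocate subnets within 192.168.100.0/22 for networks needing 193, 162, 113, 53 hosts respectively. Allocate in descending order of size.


193 hosts -> /24 (254 usable): 192.168.100.0/24
162 hosts -> /24 (254 usable): 192.168.101.0/24
113 hosts -> /25 (126 usable): 192.168.102.0/25
53 hosts -> /26 (62 usable): 192.168.102.128/26
Allocation: 192.168.100.0/24 (193 hosts, 254 usable); 192.168.101.0/24 (162 hosts, 254 usable); 192.168.102.0/25 (113 hosts, 126 usable); 192.168.102.128/26 (53 hosts, 62 usable)


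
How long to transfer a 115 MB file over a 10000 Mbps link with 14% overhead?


Effective throughput = 10000 * (1 - 14/100) = 8600 Mbps
File size in Mb = 115 * 8 = 920 Mb
Time = 920 / 8600
Time = 0.107 seconds


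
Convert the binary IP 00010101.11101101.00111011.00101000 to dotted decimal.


00010101 = 21
11101101 = 237
00111011 = 59
00101000 = 40
IP: 21.237.59.40


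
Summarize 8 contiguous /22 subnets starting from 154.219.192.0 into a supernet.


Original prefix: /22
Number of subnets: 8 = 2^3
New prefix = 22 - 3 = 19
Supernet: 154.219.192.0/19


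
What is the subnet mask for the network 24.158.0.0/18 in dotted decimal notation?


/18 means 18 network bits, 14 host bits
Binary: 11111111111111111100000000000000
Mask: 255.255.192.0


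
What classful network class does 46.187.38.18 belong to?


First octet: 46
Binary: 00101110
0xxxxxxx -> Class A (1-126)
Class A, default mask 255.0.0.0 (/8)


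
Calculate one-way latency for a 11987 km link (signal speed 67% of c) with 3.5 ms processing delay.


Speed = 0.67 * 3e5 km/s = 201000 km/s
Propagation delay = 11987 / 201000 = 0.0596 s = 59.6368 ms
Processing delay = 3.5 ms
Total one-way latency = 63.1368 ms


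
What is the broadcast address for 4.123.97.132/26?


Network: 4.123.97.128/26
Host bits = 6
Set all host bits to 1:
Broadcast: 4.123.97.191


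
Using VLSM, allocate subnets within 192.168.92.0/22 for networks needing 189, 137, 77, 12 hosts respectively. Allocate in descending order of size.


189 hosts -> /24 (254 usable): 192.168.92.0/24
137 hosts -> /24 (254 usable): 192.168.93.0/24
77 hosts -> /25 (126 usable): 192.168.94.0/25
12 hosts -> /28 (14 usable): 192.168.94.128/28
Allocation: 192.168.92.0/24 (189 hosts, 254 usable); 192.168.93.0/24 (137 hosts, 254 usable); 192.168.94.0/25 (77 hosts, 126 usable); 192.168.94.128/28 (12 hosts, 14 usable)


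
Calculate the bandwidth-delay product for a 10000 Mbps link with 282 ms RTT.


BDP = bandwidth * RTT
= 10000 Mbps * 282 ms
= 10000 * 1e6 * 282 / 1000 bits
= 2820000000 bits
= 352500000 bytes
= 344238.2812 KB
BDP = 2820000000 bits (352500000 bytes)


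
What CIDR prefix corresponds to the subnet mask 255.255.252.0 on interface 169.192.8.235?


Binary: 11111111.11111111.11111100.00000000
Count leading 1s
Prefix: /22


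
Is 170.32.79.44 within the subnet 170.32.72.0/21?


Subnet network: 170.32.72.0
Test IP AND mask: 170.32.72.0
Yes, 170.32.79.44 is in 170.32.72.0/21


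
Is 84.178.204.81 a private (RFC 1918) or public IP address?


RFC 1918 private ranges:
  10.0.0.0/8 (10.0.0.0 - 10.255.255.255)
  172.16.0.0/12 (172.16.0.0 - 172.31.255.255)
  192.168.0.0/16 (192.168.0.0 - 192.168.255.255)
Public (not in any RFC 1918 range)
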